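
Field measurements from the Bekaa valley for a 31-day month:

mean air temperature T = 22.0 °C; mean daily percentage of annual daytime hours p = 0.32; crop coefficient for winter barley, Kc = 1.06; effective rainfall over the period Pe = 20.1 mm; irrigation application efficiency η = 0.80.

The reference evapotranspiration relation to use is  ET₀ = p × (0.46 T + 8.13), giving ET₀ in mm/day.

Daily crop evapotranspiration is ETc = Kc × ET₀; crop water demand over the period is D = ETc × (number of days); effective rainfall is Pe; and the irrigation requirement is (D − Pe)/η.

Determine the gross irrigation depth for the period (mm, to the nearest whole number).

215 mm

ET₀ = 0.32 × (0.46 × 22.0 + 8.13) = 0.32 × 18.250 = 5.8400 mm/d
ETc = Kc × ET₀ = 1.06 × 5.8400 = 6.1904 mm/d
Crop demand D = ETc × 31 d = 6.1904 × 31 = 191.902 mm
D − Pe = 191.902 − 20.1 = 171.802 mm
Gross irrigation = 171.802 / 0.80 = 214.753 mm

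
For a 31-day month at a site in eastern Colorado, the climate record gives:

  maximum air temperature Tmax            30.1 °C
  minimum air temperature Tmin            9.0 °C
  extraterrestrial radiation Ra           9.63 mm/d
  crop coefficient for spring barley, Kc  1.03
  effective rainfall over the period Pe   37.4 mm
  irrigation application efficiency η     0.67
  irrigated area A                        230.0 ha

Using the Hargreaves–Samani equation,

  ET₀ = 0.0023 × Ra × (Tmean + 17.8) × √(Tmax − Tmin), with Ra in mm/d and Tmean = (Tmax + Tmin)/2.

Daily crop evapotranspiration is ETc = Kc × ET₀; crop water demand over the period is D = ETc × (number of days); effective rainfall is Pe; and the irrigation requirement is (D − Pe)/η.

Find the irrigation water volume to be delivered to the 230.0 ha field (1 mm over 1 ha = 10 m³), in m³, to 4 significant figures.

288100 m³

Tmean = (30.1 + 9.0)/2 = 19.55 °C
ET₀ = 0.0023 × 9.63 × (19.55 + 17.8) × √21.1 = 0.0023 × 9.63 × 37.35 × 4.5935 = 3.8000 mm/d
ETc = Kc × ET₀ = 1.03 × 3.8000 = 3.9140 mm/d
Crop demand D = ETc × 31 d = 3.9140 × 31 = 121.334 mm
D − Pe = 121.334 − 37.4 = 83.934 mm
Gross irrigation = 83.934 / 0.67 = 125.275 mm
Volume = 125.275 mm × 230.0 ha × 10 = 288132.5 m³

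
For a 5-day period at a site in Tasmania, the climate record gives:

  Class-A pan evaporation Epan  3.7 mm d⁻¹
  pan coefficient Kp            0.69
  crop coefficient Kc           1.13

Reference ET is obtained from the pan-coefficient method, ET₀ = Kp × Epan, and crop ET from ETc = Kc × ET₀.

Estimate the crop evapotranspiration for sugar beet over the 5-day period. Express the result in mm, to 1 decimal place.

ET₀ = 0.69 × 3.7 = 2.5530 mm/d
ETc = Kc × ET₀ = 1.13 × 2.5530 = 2.8849 mm/d
Over 5 days: 2.8849 × 5 = 14.425 mm

14.4 mm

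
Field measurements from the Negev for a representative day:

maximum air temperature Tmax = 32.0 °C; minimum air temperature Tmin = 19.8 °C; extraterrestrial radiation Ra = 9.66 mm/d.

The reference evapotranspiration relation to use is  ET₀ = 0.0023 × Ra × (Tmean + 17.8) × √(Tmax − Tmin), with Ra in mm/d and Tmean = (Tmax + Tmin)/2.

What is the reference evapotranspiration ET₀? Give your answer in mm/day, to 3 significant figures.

3.39 mm/day

Tmean = (32.0 + 19.8)/2 = 25.90 °C
ET₀ = 0.0023 × 9.66 × (25.90 + 17.8) × √12.2 = 0.0023 × 9.66 × 43.70 × 3.4928 = 3.3913 mm/d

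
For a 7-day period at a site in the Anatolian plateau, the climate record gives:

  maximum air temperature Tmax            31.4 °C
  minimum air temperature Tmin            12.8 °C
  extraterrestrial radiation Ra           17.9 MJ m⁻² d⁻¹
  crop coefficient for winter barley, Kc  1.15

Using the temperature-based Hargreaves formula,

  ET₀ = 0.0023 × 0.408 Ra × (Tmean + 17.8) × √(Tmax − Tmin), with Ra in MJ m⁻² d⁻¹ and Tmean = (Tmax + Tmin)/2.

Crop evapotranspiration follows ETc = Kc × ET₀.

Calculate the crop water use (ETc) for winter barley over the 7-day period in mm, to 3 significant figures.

23.3 mm

Tmean = (31.4 + 12.8)/2 = 22.10 °C
0.408 Ra = 0.408 × 17.9 = 7.3032 mm/d equivalent
ET₀ = 0.0023 × 7.3032 × (22.10 + 17.8) × √18.6 = 0.0023 × 7.3032 × 39.90 × 4.3128 = 2.8905 mm/d
ETc = Kc × ET₀ = 1.15 × 2.8905 = 3.3241 mm/d
Over 7 days: 3.3241 × 7 = 23.269 mm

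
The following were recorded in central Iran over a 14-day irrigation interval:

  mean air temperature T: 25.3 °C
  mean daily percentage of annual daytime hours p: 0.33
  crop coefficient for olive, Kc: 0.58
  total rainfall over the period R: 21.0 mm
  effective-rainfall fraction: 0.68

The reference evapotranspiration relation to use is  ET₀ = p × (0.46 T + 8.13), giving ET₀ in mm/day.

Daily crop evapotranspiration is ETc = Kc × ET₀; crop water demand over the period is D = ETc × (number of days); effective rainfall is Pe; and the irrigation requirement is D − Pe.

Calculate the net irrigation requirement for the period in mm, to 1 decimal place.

ET₀ = 0.33 × (0.46 × 25.3 + 8.13) = 0.33 × 19.768 = 6.5234 mm/d
ETc = Kc × ET₀ = 0.58 × 6.5234 = 3.7836 mm/d
Crop demand D = ETc × 14 d = 3.7836 × 14 = 52.970 mm
Pe = 0.68 × 21.0 = 14.280 mm
D − Pe = 52.970 − 14.280 = 38.690 mm

38.7 mm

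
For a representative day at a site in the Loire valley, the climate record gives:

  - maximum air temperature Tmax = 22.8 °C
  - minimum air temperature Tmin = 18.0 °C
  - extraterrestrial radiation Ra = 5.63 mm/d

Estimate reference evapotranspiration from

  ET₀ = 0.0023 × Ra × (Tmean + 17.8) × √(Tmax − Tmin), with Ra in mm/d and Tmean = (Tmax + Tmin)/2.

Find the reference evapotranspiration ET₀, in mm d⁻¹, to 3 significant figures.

Tmean = (22.8 + 18.0)/2 = 20.40 °C
ET₀ = 0.0023 × 5.63 × (20.40 + 17.8) × √4.8 = 0.0023 × 5.63 × 38.20 × 2.1909 = 1.0837 mm/d

1.08 mm d⁻¹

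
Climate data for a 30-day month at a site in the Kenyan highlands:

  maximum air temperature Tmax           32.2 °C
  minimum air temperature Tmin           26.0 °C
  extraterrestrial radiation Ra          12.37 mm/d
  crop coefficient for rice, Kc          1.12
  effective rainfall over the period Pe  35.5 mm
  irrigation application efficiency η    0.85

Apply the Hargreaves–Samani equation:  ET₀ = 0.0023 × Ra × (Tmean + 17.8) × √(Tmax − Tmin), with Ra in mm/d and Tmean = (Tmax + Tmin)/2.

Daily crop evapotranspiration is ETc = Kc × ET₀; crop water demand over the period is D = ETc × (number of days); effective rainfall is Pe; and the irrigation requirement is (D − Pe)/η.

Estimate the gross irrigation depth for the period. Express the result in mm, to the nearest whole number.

Tmean = (32.2 + 26.0)/2 = 29.10 °C
ET₀ = 0.0023 × 12.37 × (29.10 + 17.8) × √6.2 = 0.0023 × 12.37 × 46.90 × 2.4900 = 3.3225 mm/d
ETc = Kc × ET₀ = 1.12 × 3.3225 = 3.7212 mm/d
Crop demand D = ETc × 30 d = 3.7212 × 30 = 111.636 mm
D − Pe = 111.636 − 35.5 = 76.136 mm
Gross irrigation = 76.136 / 0.85 = 89.572 mm

90 mm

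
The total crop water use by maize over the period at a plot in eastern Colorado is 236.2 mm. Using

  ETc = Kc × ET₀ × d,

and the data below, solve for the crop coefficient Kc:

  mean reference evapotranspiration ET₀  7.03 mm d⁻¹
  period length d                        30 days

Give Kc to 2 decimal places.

ETc = Kc × ET₀ × d  ⇒  Kc = ETc / (ET₀ × d)
Kc = 236.2 / (7.03 × 30) = 236.2 / 210.90 = 1.1200

1.12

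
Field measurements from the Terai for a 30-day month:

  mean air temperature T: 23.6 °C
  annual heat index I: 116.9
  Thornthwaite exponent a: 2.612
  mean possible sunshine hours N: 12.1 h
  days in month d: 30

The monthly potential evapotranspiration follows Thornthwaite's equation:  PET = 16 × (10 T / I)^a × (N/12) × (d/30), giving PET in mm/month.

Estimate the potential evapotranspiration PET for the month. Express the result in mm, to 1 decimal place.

101.1 mm

10T/I = 10 × 23.6 / 116.9 = 2.0188
(10T/I)^a = 2.0188^2.612 = 6.2647
Uncorrected PET = 16 × 6.2647 = 100.235 mm
Correction = (N/12)(d/30) = (12.1/12)(30/30) = 1.0083
PET = 100.235 × 1.0083 = 101.067 mm/month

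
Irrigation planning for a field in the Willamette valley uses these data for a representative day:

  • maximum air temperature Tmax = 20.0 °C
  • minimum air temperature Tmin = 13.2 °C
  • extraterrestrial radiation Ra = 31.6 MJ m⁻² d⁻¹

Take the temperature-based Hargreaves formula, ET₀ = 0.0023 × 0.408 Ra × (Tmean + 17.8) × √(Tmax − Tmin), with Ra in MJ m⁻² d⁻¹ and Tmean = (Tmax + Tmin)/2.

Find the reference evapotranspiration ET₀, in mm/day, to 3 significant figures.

2.66 mm/day

Tmean = (20.0 + 13.2)/2 = 16.60 °C
0.408 Ra = 0.408 × 31.6 = 12.8928 mm/d equivalent
ET₀ = 0.0023 × 12.8928 × (16.60 + 17.8) × √6.8 = 0.0023 × 12.8928 × 34.40 × 2.6077 = 2.6601 mm/d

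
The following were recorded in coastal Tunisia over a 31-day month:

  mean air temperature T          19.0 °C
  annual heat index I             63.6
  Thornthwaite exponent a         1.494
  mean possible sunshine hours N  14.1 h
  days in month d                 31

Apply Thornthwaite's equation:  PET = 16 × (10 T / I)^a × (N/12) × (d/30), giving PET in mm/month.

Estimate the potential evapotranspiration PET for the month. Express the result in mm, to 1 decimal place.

99.7 mm

10T/I = 10 × 19.0 / 63.6 = 2.9874
(10T/I)^a = 2.9874^1.494 = 5.1297
Uncorrected PET = 16 × 5.1297 = 82.075 mm
Correction = (N/12)(d/30) = (14.1/12)(31/30) = 1.2142
PET = 82.075 × 1.2142 = 99.655 mm/month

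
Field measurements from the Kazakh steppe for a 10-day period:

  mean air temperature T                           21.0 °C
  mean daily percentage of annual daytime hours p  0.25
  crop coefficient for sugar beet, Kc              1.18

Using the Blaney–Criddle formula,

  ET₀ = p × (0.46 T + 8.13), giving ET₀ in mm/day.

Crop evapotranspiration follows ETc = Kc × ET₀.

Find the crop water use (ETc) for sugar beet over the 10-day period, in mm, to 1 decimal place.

52.5 mm

ET₀ = 0.25 × (0.46 × 21.0 + 8.13) = 0.25 × 17.790 = 4.4475 mm/d
ETc = Kc × ET₀ = 1.18 × 4.4475 = 5.2481 mm/d
Over 10 days: 5.2481 × 10 = 52.481 mm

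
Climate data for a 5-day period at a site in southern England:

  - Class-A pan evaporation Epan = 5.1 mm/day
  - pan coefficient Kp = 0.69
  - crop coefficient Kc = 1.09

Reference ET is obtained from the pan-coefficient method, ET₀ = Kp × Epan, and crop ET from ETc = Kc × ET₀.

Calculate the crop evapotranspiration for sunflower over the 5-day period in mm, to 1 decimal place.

19.2 mm

ET₀ = 0.69 × 5.1 = 3.5190 mm/d
ETc = Kc × ET₀ = 1.09 × 3.5190 = 3.8357 mm/d
Over 5 days: 3.8357 × 5 = 19.179 mm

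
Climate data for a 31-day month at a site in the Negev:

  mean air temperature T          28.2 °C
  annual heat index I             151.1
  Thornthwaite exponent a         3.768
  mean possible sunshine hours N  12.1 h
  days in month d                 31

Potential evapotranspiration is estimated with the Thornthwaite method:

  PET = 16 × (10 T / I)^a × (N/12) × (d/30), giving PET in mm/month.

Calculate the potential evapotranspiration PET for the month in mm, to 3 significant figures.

175 mm

10T/I = 10 × 28.2 / 151.1 = 1.8663
(10T/I)^a = 1.8663^3.768 = 10.4968
Uncorrected PET = 16 × 10.4968 = 167.949 mm
Correction = (N/12)(d/30) = (12.1/12)(31/30) = 1.0419
PET = 167.949 × 1.0419 = 174.986 mm/month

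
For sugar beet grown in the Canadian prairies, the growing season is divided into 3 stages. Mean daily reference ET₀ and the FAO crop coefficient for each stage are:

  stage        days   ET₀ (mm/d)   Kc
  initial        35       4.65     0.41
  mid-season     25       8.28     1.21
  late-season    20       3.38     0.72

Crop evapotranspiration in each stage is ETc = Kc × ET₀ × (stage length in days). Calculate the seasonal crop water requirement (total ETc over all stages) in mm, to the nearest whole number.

366 mm

initial: 0.41 × 4.65 × 35 = 66.73 mm
mid-season: 1.21 × 8.28 × 25 = 250.47 mm
late-season: 0.72 × 3.38 × 20 = 48.67 mm
Seasonal total = 365.87 mm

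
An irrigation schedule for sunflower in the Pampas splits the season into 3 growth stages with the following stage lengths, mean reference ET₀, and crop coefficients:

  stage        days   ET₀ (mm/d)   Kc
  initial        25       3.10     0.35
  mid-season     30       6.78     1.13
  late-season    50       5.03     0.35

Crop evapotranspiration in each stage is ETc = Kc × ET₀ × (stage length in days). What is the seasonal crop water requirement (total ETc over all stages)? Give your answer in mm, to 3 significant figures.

345 mm

initial: 0.35 × 3.10 × 25 = 27.13 mm
mid-season: 1.13 × 6.78 × 30 = 229.84 mm
late-season: 0.35 × 5.03 × 50 = 88.03 mm
Seasonal total = 345.00 mm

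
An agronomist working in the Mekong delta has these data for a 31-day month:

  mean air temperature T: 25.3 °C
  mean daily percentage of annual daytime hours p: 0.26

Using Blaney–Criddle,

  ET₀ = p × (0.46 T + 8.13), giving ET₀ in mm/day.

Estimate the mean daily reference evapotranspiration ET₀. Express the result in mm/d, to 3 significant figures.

5.14 mm/d

ET₀ = 0.26 × (0.46 × 25.3 + 8.13) = 0.26 × 19.768 = 5.1397 mm/d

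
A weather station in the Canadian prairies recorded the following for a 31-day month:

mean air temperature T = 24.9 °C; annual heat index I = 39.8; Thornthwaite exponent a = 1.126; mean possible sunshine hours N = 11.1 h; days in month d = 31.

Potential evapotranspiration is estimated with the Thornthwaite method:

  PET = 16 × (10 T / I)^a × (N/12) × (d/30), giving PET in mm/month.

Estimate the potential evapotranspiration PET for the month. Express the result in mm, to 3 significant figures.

121 mm

10T/I = 10 × 24.9 / 39.8 = 6.2563
(10T/I)^a = 6.2563^1.126 = 7.8823
Uncorrected PET = 16 × 7.8823 = 126.117 mm
Correction = (N/12)(d/30) = (11.1/12)(31/30) = 0.9558
PET = 126.117 × 0.9558 = 120.543 mm/month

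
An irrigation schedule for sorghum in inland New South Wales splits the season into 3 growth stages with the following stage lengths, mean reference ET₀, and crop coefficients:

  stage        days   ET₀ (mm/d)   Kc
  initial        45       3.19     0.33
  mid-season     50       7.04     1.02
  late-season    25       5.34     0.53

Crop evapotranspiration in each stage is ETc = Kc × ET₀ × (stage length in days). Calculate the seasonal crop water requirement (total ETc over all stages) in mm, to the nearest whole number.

477 mm

initial: 0.33 × 3.19 × 45 = 47.37 mm
mid-season: 1.02 × 7.04 × 50 = 359.04 mm
late-season: 0.53 × 5.34 × 25 = 70.76 mm
Seasonal total = 477.17 mm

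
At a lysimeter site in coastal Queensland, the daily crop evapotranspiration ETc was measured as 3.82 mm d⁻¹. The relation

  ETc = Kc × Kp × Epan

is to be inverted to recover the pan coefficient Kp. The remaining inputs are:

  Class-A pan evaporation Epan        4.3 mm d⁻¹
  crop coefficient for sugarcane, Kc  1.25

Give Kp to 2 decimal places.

ETc = Kc × Kp × Epan  ⇒  Kp = ETc / (Kc × Epan)
Kp = 3.82 / (1.25 × 4.3) = 3.82 / 5.375 = 0.7107

0.71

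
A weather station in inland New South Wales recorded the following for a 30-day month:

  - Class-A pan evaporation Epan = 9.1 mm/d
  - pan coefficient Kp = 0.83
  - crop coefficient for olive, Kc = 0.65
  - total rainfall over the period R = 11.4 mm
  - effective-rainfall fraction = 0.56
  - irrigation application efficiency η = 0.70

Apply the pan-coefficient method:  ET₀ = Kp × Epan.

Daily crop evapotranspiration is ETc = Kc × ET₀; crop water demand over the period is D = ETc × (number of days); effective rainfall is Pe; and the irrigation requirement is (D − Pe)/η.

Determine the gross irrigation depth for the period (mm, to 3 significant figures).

201 mm

ET₀ = 0.83 × 9.1 = 7.5530 mm/d
ETc = Kc × ET₀ = 0.65 × 7.5530 = 4.9095 mm/d
Crop demand D = ETc × 30 d = 4.9095 × 30 = 147.285 mm
Pe = 0.56 × 11.4 = 6.384 mm
D − Pe = 147.285 − 6.384 = 140.901 mm
Gross irrigation = 140.901 / 0.70 = 201.287 mm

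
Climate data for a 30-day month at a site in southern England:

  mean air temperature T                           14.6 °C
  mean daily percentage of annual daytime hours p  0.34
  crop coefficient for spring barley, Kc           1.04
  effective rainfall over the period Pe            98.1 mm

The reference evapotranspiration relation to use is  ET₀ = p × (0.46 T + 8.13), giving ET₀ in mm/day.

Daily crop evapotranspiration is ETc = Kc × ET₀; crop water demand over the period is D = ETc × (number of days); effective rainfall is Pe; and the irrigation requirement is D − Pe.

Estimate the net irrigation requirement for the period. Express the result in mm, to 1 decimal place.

59.4 mm

ET₀ = 0.34 × (0.46 × 14.6 + 8.13) = 0.34 × 14.846 = 5.0476 mm/d
ETc = Kc × ET₀ = 1.04 × 5.0476 = 5.2495 mm/d
Crop demand D = ETc × 30 d = 5.2495 × 30 = 157.485 mm
D − Pe = 157.485 − 98.1 = 59.385 mm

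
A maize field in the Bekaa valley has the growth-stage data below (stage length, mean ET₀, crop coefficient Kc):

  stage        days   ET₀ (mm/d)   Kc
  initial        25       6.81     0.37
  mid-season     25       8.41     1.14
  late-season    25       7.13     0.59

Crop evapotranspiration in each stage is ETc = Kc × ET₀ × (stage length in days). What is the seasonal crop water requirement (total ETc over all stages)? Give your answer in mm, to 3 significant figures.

408 mm

initial: 0.37 × 6.81 × 25 = 62.99 mm
mid-season: 1.14 × 8.41 × 25 = 239.69 mm
late-season: 0.59 × 7.13 × 25 = 105.17 mm
Seasonal total = 407.85 mm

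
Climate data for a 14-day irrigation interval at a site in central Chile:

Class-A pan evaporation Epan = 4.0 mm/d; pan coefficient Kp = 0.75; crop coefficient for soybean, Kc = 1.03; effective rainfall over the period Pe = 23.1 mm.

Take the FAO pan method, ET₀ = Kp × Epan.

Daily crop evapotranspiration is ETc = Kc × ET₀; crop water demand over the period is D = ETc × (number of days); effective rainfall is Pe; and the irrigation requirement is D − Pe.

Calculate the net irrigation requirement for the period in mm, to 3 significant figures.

ET₀ = 0.75 × 4.0 = 3.0000 mm/d
ETc = Kc × ET₀ = 1.03 × 3.0000 = 3.0900 mm/d
Crop demand D = ETc × 14 d = 3.0900 × 14 = 43.260 mm
D − Pe = 43.260 − 23.1 = 20.160 mm

20.2 mm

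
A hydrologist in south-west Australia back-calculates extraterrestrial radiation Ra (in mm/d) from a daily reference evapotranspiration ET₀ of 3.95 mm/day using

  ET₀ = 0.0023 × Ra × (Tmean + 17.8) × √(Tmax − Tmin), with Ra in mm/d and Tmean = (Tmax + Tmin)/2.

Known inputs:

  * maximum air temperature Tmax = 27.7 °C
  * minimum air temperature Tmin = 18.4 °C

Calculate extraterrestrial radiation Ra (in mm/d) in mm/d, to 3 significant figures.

13.8 mm/d

Tmean = 23.05 °C; √ΔT = 3.0496
Ra = ET₀ / [0.0023 × (Tmean+17.8) × √ΔT] = 3.95 / (0.0023 × 40.85 × 3.0496) = 13.786 mm/d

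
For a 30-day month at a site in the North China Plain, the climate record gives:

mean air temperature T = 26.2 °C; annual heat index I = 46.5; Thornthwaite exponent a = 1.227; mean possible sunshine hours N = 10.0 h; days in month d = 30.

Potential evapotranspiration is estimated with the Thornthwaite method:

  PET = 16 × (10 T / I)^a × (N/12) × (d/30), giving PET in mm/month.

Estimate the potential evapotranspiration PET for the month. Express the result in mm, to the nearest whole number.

111 mm

10T/I = 10 × 26.2 / 46.5 = 5.6344
(10T/I)^a = 5.6344^1.227 = 8.3424
Uncorrected PET = 16 × 8.3424 = 133.478 mm
Correction = (N/12)(d/30) = (10.0/12)(30/30) = 0.8333
PET = 133.478 × 0.8333 = 111.227 mm/month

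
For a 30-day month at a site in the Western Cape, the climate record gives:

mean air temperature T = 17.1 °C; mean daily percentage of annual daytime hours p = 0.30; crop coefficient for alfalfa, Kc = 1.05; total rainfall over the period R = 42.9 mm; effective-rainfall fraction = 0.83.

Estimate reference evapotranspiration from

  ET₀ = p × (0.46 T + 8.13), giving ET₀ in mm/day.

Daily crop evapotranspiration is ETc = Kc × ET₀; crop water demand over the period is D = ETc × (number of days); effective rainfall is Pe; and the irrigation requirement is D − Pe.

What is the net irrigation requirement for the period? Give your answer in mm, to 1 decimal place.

115.6 mm

ET₀ = 0.30 × (0.46 × 17.1 + 8.13) = 0.30 × 15.996 = 4.7988 mm/d
ETc = Kc × ET₀ = 1.05 × 4.7988 = 5.0387 mm/d
Crop demand D = ETc × 30 d = 5.0387 × 30 = 151.161 mm
Pe = 0.83 × 42.9 = 35.607 mm
D − Pe = 151.161 − 35.607 = 115.554 mm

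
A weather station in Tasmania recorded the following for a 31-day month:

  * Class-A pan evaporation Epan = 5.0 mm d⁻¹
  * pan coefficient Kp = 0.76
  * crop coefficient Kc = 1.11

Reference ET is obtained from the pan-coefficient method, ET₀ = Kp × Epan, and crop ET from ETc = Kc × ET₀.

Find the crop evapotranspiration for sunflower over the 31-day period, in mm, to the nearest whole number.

ET₀ = 0.76 × 5.0 = 3.8000 mm/d
ETc = Kc × ET₀ = 1.11 × 3.8000 = 4.2180 mm/d
Over 31 days: 4.2180 × 31 = 130.758 mm

131 mm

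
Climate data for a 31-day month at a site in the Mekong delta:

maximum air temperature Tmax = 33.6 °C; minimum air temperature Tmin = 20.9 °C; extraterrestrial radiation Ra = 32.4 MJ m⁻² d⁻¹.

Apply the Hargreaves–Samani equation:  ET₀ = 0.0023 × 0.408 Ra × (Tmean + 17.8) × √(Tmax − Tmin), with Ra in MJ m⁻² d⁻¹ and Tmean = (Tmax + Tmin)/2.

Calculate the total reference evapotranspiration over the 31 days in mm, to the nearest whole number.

Tmean = (33.6 + 20.9)/2 = 27.25 °C
0.408 Ra = 0.408 × 32.4 = 13.2192 mm/d equivalent
ET₀ = 0.0023 × 13.2192 × (27.25 + 17.8) × √12.7 = 0.0023 × 13.2192 × 45.05 × 3.5637 = 4.8812 mm/d
Over 31 days: 4.8812 × 31 = 151.317 mm

151 mm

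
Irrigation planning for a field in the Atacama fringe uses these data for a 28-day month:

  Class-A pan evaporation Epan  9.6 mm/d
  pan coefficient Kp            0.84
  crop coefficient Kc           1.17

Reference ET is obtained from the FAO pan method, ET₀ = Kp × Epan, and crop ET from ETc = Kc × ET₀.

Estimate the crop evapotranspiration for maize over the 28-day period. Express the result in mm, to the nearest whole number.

264 mm

ET₀ = 0.84 × 9.6 = 8.0640 mm/d
ETc = Kc × ET₀ = 1.17 × 8.0640 = 9.4349 mm/d
Over 28 days: 9.4349 × 28 = 264.177 mm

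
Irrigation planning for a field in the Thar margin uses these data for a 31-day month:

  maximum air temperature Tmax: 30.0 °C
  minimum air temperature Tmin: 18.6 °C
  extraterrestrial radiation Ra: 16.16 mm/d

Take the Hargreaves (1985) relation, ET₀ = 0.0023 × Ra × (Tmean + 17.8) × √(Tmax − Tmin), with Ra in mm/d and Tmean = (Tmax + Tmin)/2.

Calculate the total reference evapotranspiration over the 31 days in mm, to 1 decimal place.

Tmean = (30.0 + 18.6)/2 = 24.30 °C
ET₀ = 0.0023 × 16.16 × (24.30 + 17.8) × √11.4 = 0.0023 × 16.16 × 42.10 × 3.3764 = 5.2833 mm/d
Over 31 days: 5.2833 × 31 = 163.782 mm

163.8 mm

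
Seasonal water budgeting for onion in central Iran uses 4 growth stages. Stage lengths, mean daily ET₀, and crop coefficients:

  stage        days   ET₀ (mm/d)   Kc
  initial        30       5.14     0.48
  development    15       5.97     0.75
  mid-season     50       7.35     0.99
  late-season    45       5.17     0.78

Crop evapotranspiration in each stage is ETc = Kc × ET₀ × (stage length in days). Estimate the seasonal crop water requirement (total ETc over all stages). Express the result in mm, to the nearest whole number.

initial: 0.48 × 5.14 × 30 = 74.02 mm
development: 0.75 × 5.97 × 15 = 67.16 mm
mid-season: 0.99 × 7.35 × 50 = 363.83 mm
late-season: 0.78 × 5.17 × 45 = 181.47 mm
Seasonal total = 686.48 mm

686 mm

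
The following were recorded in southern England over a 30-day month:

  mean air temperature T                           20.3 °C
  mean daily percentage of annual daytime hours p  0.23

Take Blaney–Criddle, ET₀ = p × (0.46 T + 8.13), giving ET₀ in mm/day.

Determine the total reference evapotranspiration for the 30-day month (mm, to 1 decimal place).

120.5 mm

ET₀ = 0.23 × (0.46 × 20.3 + 8.13) = 0.23 × 17.468 = 4.0176 mm/d
Monthly total = 4.0176 × 30 = 120.528 mm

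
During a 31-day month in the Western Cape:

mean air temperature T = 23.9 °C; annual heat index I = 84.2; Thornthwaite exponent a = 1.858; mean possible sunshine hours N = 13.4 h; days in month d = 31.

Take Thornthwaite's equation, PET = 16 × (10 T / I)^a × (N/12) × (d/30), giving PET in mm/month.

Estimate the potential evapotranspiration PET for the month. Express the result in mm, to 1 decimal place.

128.3 mm

10T/I = 10 × 23.9 / 84.2 = 2.8385
(10T/I)^a = 2.8385^1.858 = 6.9477
Uncorrected PET = 16 × 6.9477 = 111.163 mm
Correction = (N/12)(d/30) = (13.4/12)(31/30) = 1.1539
PET = 111.163 × 1.1539 = 128.271 mm/month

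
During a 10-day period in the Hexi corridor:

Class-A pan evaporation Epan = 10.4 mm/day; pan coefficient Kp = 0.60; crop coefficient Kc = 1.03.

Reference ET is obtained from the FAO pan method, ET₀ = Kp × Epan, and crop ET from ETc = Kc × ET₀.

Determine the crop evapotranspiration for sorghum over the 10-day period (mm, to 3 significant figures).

ET₀ = 0.60 × 10.4 = 6.2400 mm/d
ETc = Kc × ET₀ = 1.03 × 6.2400 = 6.4272 mm/d
Over 10 days: 6.4272 × 10 = 64.272 mm

64.3 mm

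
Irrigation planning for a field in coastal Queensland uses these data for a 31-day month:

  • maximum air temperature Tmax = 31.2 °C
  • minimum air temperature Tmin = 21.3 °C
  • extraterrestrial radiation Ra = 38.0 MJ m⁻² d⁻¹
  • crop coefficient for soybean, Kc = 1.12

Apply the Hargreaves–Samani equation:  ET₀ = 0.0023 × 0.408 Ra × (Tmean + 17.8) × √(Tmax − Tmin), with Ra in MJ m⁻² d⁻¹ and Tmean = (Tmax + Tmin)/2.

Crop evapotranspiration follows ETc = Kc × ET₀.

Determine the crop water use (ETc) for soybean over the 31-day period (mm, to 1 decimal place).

171.6 mm

Tmean = (31.2 + 21.3)/2 = 26.25 °C
0.408 Ra = 0.408 × 38.0 = 15.5040 mm/d equivalent
ET₀ = 0.0023 × 15.5040 × (26.25 + 17.8) × √9.9 = 0.0023 × 15.5040 × 44.05 × 3.1464 = 4.9423 mm/d
ETc = Kc × ET₀ = 1.12 × 4.9423 = 5.5354 mm/d
Over 31 days: 5.5354 × 31 = 171.597 mm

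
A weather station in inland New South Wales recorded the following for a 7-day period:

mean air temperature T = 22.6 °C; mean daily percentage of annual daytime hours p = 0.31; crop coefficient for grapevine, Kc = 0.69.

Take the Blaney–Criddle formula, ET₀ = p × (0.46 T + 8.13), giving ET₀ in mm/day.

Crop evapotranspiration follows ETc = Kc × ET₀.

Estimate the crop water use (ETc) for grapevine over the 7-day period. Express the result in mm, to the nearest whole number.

28 mm

ET₀ = 0.31 × (0.46 × 22.6 + 8.13) = 0.31 × 18.526 = 5.7431 mm/d
ETc = Kc × ET₀ = 0.69 × 5.7431 = 3.9627 mm/d
Over 7 days: 3.9627 × 7 = 27.739 mm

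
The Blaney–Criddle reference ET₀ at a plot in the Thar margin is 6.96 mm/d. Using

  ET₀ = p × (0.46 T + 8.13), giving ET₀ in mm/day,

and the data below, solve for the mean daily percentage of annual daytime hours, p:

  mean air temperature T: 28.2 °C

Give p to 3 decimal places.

0.330

p = ET₀ / (0.46 T + 8.13) = 6.96 / (0.46 × 28.2 + 8.13) = 6.96 / 21.102 = 0.3298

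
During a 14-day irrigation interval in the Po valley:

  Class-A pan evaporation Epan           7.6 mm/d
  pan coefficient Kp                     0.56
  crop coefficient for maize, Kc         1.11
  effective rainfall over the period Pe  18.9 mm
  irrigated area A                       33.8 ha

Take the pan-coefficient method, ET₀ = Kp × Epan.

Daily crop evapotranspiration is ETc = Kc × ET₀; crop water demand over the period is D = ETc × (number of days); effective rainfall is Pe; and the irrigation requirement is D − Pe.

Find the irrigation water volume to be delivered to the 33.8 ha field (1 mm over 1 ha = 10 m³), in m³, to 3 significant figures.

16000 m³

ET₀ = 0.56 × 7.6 = 4.2560 mm/d
ETc = Kc × ET₀ = 1.11 × 4.2560 = 4.7242 mm/d
Crop demand D = ETc × 14 d = 4.7242 × 14 = 66.139 mm
D − Pe = 66.139 − 18.9 = 47.239 mm
Volume = 47.239 mm × 33.8 ha × 10 = 15966.8 m³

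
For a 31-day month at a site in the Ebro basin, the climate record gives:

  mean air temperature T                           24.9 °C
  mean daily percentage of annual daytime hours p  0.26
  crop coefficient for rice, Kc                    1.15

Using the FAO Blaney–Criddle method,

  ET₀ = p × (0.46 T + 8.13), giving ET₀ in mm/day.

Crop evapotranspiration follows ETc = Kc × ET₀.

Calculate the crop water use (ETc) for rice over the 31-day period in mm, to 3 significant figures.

ET₀ = 0.26 × (0.46 × 24.9 + 8.13) = 0.26 × 19.584 = 5.0918 mm/d
ETc = Kc × ET₀ = 1.15 × 5.0918 = 5.8556 mm/d
Over 31 days: 5.8556 × 31 = 181.524 mm

182 mm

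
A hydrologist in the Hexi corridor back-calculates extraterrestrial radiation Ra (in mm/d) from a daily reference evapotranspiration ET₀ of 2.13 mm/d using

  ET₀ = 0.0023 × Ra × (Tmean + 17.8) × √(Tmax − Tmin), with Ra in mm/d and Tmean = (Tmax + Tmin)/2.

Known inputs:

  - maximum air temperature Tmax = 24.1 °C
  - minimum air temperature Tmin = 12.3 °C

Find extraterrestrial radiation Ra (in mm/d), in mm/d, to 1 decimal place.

7.5 mm/d

Tmean = 18.20 °C; √ΔT = 3.4351
Ra = ET₀ / [0.0023 × (Tmean+17.8) × √ΔT] = 2.13 / (0.0023 × 36.00 × 3.4351) = 7.489 mm/d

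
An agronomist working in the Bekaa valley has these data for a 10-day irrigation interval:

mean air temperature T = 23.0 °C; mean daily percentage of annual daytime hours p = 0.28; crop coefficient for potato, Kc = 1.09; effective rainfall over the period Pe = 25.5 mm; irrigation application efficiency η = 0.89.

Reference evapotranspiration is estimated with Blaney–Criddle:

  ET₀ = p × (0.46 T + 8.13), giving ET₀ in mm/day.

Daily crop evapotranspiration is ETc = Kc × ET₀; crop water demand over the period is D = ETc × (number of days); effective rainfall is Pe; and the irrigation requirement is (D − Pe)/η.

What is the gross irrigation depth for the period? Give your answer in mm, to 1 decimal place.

35.5 mm

ET₀ = 0.28 × (0.46 × 23.0 + 8.13) = 0.28 × 18.710 = 5.2388 mm/d
ETc = Kc × ET₀ = 1.09 × 5.2388 = 5.7103 mm/d
Crop demand D = ETc × 10 d = 5.7103 × 10 = 57.103 mm
D − Pe = 57.103 − 25.5 = 31.603 mm
Gross irrigation = 31.603 / 0.89 = 35.509 mm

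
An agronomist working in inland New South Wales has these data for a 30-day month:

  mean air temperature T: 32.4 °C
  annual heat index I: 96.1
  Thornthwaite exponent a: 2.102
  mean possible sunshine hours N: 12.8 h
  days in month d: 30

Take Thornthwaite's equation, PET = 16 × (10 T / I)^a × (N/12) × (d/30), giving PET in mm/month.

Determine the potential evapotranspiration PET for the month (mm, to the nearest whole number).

220 mm

10T/I = 10 × 32.4 / 96.1 = 3.3715
(10T/I)^a = 3.3715^2.102 = 12.8672
Uncorrected PET = 16 × 12.8672 = 205.875 mm
Correction = (N/12)(d/30) = (12.8/12)(30/30) = 1.0667
PET = 205.875 × 1.0667 = 219.607 mm/month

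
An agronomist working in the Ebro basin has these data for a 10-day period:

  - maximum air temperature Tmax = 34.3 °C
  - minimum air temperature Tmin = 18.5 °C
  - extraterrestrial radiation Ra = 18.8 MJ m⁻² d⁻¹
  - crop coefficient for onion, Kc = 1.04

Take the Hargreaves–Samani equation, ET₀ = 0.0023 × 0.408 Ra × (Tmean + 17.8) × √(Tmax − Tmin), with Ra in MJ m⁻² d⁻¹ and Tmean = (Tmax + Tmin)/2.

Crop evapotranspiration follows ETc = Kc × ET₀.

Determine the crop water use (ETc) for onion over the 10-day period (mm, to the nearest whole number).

Tmean = (34.3 + 18.5)/2 = 26.40 °C
0.408 Ra = 0.408 × 18.8 = 7.6704 mm/d equivalent
ET₀ = 0.0023 × 7.6704 × (26.40 + 17.8) × √15.8 = 0.0023 × 7.6704 × 44.20 × 3.9749 = 3.0995 mm/d
ETc = Kc × ET₀ = 1.04 × 3.0995 = 3.2235 mm/d
Over 10 days: 3.2235 × 10 = 32.235 mm

32 mm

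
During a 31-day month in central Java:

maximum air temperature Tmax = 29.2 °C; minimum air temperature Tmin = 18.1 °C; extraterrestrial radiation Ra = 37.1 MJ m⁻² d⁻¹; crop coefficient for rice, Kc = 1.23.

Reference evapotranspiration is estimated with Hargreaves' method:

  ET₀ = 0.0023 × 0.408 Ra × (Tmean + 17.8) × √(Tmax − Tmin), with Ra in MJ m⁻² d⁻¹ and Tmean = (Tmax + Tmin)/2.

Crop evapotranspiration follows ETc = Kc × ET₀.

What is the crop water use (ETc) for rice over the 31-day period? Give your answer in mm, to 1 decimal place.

Tmean = (29.2 + 18.1)/2 = 23.65 °C
0.408 Ra = 0.408 × 37.1 = 15.1368 mm/d equivalent
ET₀ = 0.0023 × 15.1368 × (23.65 + 17.8) × √11.1 = 0.0023 × 15.1368 × 41.45 × 3.3317 = 4.8079 mm/d
ETc = Kc × ET₀ = 1.23 × 4.8079 = 5.9137 mm/d
Over 31 days: 5.9137 × 31 = 183.325 mm

183.3 mm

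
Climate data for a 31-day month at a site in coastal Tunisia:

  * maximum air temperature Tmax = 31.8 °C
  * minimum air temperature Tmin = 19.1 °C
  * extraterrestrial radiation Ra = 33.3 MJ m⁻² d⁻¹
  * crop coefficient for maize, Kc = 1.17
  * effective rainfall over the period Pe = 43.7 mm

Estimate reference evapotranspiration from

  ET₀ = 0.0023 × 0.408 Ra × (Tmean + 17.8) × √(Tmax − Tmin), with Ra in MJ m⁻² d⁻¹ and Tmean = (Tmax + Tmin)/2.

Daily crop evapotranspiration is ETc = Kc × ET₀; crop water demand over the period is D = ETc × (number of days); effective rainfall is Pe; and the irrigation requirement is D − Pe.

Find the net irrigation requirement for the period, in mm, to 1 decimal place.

131.0 mm

Tmean = (31.8 + 19.1)/2 = 25.45 °C
0.408 Ra = 0.408 × 33.3 = 13.5864 mm/d equivalent
ET₀ = 0.0023 × 13.5864 × (25.45 + 17.8) × √12.7 = 0.0023 × 13.5864 × 43.25 × 3.5637 = 4.8164 mm/d
ETc = Kc × ET₀ = 1.17 × 4.8164 = 5.6352 mm/d
Crop demand D = ETc × 31 d = 5.6352 × 31 = 174.691 mm
D − Pe = 174.691 − 43.7 = 130.991 mm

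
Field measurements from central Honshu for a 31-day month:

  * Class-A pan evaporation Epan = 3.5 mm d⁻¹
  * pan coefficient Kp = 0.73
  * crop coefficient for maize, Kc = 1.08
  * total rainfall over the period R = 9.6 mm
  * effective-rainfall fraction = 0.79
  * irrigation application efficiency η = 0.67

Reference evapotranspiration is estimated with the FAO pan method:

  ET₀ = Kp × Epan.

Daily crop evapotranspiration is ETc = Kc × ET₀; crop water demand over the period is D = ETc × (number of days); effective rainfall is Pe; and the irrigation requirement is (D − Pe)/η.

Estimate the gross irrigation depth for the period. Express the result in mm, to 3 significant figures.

ET₀ = 0.73 × 3.5 = 2.5550 mm/d
ETc = Kc × ET₀ = 1.08 × 2.5550 = 2.7594 mm/d
Crop demand D = ETc × 31 d = 2.7594 × 31 = 85.541 mm
Pe = 0.79 × 9.6 = 7.584 mm
D − Pe = 85.541 − 7.584 = 77.957 mm
Gross irrigation = 77.957 / 0.67 = 116.354 mm

116 mm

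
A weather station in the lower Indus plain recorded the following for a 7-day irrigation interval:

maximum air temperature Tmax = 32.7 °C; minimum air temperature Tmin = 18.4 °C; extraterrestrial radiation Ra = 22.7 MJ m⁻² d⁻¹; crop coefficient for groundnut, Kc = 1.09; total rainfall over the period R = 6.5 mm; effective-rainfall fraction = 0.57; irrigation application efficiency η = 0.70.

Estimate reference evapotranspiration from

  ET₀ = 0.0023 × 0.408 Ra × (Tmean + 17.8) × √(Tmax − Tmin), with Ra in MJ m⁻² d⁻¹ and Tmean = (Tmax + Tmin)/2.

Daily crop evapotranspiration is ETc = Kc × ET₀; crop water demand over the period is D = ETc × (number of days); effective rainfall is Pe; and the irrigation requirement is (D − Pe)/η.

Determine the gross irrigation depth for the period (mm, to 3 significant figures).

32.8 mm

Tmean = (32.7 + 18.4)/2 = 25.55 °C
0.408 Ra = 0.408 × 22.7 = 9.2616 mm/d equivalent
ET₀ = 0.0023 × 9.2616 × (25.55 + 17.8) × √14.3 = 0.0023 × 9.2616 × 43.35 × 3.7815 = 3.4919 mm/d
ETc = Kc × ET₀ = 1.09 × 3.4919 = 3.8062 mm/d
Crop demand D = ETc × 7 d = 3.8062 × 7 = 26.643 mm
Pe = 0.57 × 6.5 = 3.705 mm
D − Pe = 26.643 − 3.705 = 22.938 mm
Gross irrigation = 22.938 / 0.70 = 32.769 mm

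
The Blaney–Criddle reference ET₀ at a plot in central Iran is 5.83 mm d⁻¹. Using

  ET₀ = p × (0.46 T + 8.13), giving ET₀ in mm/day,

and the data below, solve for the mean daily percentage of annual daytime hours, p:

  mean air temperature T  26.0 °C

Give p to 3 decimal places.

0.290

p = ET₀ / (0.46 T + 8.13) = 5.83 / (0.46 × 26.0 + 8.13) = 5.83 / 20.090 = 0.2902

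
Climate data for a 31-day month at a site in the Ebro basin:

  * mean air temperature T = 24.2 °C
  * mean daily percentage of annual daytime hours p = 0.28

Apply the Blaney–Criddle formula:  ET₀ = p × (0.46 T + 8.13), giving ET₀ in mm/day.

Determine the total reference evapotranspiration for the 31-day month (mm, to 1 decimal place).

ET₀ = 0.28 × (0.46 × 24.2 + 8.13) = 0.28 × 19.262 = 5.3934 mm/d
Monthly total = 5.3934 × 31 = 167.195 mm

167.2 mm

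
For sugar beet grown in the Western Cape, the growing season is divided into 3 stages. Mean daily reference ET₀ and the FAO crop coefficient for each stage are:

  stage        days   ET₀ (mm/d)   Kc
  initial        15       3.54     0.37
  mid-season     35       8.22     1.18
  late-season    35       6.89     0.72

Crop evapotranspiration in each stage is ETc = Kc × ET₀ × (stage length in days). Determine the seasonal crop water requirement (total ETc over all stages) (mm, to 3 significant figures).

initial: 0.37 × 3.54 × 15 = 19.65 mm
mid-season: 1.18 × 8.22 × 35 = 339.49 mm
late-season: 0.72 × 6.89 × 35 = 173.63 mm
Seasonal total = 532.77 mm

533 mm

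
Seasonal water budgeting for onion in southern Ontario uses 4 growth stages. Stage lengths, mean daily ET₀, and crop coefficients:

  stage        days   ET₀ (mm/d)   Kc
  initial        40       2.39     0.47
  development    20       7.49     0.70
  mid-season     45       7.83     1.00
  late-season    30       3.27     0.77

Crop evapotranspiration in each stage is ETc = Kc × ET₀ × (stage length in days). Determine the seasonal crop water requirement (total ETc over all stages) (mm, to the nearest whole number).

578 mm

initial: 0.47 × 2.39 × 40 = 44.93 mm
development: 0.70 × 7.49 × 20 = 104.86 mm
mid-season: 1.00 × 7.83 × 45 = 352.35 mm
late-season: 0.77 × 3.27 × 30 = 75.54 mm
Seasonal total = 577.68 mm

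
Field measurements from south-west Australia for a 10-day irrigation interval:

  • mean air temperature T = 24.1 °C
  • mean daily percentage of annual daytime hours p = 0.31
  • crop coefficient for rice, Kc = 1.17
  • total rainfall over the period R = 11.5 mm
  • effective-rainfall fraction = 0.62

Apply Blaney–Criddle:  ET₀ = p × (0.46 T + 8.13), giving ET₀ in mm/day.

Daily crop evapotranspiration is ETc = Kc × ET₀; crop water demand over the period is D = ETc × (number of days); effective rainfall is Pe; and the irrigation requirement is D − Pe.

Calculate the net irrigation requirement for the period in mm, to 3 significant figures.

62.6 mm

ET₀ = 0.31 × (0.46 × 24.1 + 8.13) = 0.31 × 19.216 = 5.9570 mm/d
ETc = Kc × ET₀ = 1.17 × 5.9570 = 6.9697 mm/d
Crop demand D = ETc × 10 d = 6.9697 × 10 = 69.697 mm
Pe = 0.62 × 11.5 = 7.130 mm
D − Pe = 69.697 − 7.130 = 62.567 mm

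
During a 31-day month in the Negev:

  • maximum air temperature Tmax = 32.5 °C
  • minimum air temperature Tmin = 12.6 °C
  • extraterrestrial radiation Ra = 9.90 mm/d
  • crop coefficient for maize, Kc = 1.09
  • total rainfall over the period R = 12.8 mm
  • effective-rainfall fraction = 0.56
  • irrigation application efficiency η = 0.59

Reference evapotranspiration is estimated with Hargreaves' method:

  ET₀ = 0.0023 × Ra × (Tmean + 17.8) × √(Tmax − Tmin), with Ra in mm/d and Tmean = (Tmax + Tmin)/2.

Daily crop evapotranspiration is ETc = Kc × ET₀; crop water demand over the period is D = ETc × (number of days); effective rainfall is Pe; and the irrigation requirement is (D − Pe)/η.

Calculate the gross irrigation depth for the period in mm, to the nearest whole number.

223 mm

Tmean = (32.5 + 12.6)/2 = 22.55 °C
ET₀ = 0.0023 × 9.90 × (22.55 + 17.8) × √19.9 = 0.0023 × 9.90 × 40.35 × 4.4609 = 4.0985 mm/d
ETc = Kc × ET₀ = 1.09 × 4.0985 = 4.4674 mm/d
Crop demand D = ETc × 31 d = 4.4674 × 31 = 138.489 mm
Pe = 0.56 × 12.8 = 7.168 mm
D − Pe = 138.489 − 7.168 = 131.321 mm
Gross irrigation = 131.321 / 0.59 = 222.578 mm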